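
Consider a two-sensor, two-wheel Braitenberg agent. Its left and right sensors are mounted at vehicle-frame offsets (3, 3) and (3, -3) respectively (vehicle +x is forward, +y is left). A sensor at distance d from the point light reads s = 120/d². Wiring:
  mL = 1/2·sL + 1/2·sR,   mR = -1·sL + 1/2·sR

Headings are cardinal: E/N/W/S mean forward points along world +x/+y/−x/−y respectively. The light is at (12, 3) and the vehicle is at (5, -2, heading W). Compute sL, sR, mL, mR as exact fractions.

left sensor world pos  = (2, -5); dL² = 164
right sensor world pos = (2, 1); dR² = 104
sL = 120/164 = 30/41
sR = 120/104 = 15/13
mL = 1/2·sL + 1/2·sR = 1005/1066
mR = -1·sL + 1/2·sR = -165/1066

30/41 15/13 1005/1066 -165/1066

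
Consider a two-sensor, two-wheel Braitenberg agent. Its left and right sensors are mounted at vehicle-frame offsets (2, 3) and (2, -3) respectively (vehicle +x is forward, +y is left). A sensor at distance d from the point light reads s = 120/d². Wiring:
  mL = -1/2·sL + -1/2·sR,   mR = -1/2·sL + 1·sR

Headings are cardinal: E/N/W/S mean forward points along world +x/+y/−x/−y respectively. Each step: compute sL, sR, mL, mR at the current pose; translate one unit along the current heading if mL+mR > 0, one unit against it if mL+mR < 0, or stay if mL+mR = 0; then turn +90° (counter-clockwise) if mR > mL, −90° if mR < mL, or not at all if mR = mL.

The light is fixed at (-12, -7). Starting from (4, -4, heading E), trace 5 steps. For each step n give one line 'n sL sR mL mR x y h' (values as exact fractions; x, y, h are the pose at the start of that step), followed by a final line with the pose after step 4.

0 1/3 10/27 -19/54 11/54 4 -4 E
1 120/169 120/349 -31080/58981 -660/58981 3 -4 N
2 12/17 60/97 -1092/1649 438/1649 3 -5 W
3 120/361 120/169 -31800/61009 33180/61009 4 -5 S
4 6/17 15/41 -501/1394 132/697 4 -6 E
final 3 -6 N

n=0: pose=(4,-4,E); sL=1/3, sR=10/27; mL=-19/54, mR=11/54; mL+mR=-4/27 → advance -1; mR−mL=5/9 → turn +1·90°
n=1: pose=(3,-4,N); sL=120/169, sR=120/349; mL=-31080/58981, mR=-660/58981; mL+mR=-31740/58981 → advance -1; mR−mL=180/349 → turn +1·90°
n=2: pose=(3,-5,W); sL=12/17, sR=60/97; mL=-1092/1649, mR=438/1649; mL+mR=-654/1649 → advance -1; mR−mL=90/97 → turn +1·90°
n=3: pose=(4,-5,S); sL=120/361, sR=120/169; mL=-31800/61009, mR=33180/61009; mL+mR=1380/61009 → advance +1; mR−mL=180/169 → turn +1·90°
n=4: pose=(4,-6,E); sL=6/17, sR=15/41; mL=-501/1394, mR=132/697; mL+mR=-237/1394 → advance -1; mR−mL=45/82 → turn +1·90°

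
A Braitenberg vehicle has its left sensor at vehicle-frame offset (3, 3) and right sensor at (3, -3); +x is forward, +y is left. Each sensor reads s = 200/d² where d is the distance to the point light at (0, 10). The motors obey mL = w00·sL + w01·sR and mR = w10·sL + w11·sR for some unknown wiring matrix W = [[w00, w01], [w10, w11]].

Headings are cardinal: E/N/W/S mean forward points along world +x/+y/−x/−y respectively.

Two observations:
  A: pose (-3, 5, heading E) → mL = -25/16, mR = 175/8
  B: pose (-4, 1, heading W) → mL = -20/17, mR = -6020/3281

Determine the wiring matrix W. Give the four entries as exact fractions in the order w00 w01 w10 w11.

0 -1/2 1/2 -1

obs A: pose=(-3,5,E) → sL=50, sR=25/8, mL=-25/16, mR=175/8
obs B: pose=(-4,1,W) → sL=200/193, sR=40/17, mL=-20/17, mR=-6020/3281
sensor matrix S = [[50, 25/8], [200/193, 40/17]]; det S = 375375/3281
solve [mL_A; mL_B] = S·[w00; w01] and [mR_A; mR_B] = S·[w10; w11]:
  w00 = 0, w01 = -1/2, w10 = 1/2, w11 = -1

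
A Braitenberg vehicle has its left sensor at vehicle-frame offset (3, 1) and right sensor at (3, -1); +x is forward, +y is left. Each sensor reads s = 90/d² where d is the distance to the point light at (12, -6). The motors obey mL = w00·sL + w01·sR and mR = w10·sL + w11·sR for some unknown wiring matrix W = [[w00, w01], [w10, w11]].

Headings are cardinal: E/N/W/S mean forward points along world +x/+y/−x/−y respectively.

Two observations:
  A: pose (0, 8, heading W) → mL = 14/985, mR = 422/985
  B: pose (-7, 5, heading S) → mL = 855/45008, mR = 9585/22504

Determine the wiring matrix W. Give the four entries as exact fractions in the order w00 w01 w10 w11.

1/2 -1/2 1 1

obs A: pose=(0,8,W) → sL=45/197, sR=1/5, mL=14/985, mR=422/985
obs B: pose=(-7,5,S) → sL=45/194, sR=45/232, mL=855/45008, mR=9585/22504
sensor matrix S = [[45/197, 1/5], [45/194, 45/232]]; det S = -9243/4433288
solve [mL_A; mL_B] = S·[w00; w01] and [mR_A; mR_B] = S·[w10; w11]:
  w00 = 1/2, w01 = -1/2, w10 = 1, w11 = 1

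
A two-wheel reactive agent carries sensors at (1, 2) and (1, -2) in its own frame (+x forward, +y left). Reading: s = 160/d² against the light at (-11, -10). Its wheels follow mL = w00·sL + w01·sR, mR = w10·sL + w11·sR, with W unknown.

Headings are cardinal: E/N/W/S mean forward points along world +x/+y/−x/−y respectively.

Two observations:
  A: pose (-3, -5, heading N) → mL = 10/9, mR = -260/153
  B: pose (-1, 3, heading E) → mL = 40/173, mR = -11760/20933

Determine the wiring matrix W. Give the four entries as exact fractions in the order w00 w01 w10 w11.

1/2 0 -1/2 -1/2

obs A: pose=(-3,-5,N) → sL=20/9, sR=20/17, mL=10/9, mR=-260/153
obs B: pose=(-1,3,E) → sL=80/173, sR=80/121, mL=40/173, mR=-11760/20933
sensor matrix S = [[20/9, 20/17], [80/173, 80/121]]; det S = 2963200/3202749
solve [mL_A; mL_B] = S·[w00; w01] and [mR_A; mR_B] = S·[w10; w11]:
  w00 = 1/2, w01 = 0, w10 = -1/2, w11 = -1/2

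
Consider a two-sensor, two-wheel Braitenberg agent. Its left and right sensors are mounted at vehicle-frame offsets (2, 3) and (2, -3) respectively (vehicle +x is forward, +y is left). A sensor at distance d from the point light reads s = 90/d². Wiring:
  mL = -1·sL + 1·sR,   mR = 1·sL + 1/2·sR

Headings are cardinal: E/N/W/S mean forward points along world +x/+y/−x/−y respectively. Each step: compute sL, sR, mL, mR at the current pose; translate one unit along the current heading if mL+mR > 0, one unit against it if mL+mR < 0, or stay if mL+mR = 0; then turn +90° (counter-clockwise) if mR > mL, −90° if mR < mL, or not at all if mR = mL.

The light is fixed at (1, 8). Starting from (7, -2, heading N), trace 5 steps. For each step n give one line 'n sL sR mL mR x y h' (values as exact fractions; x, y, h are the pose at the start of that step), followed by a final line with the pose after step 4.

0 90/73 18/29 -1296/2117 3267/2117 7 -2 N
1 9/16 45/26 243/208 297/208 7 -1 W
2 18/37 18/25 216/925 783/925 6 -1 S
3 45/49 45/109 -2700/5341 12015/10682 6 -2 E
4 90/73 18/29 -1296/2117 3267/2117 7 -2 N
final 7 -1 W

n=0: pose=(7,-2,N); sL=90/73, sR=18/29; mL=-1296/2117, mR=3267/2117; mL+mR=27/29 → advance +1; mR−mL=4563/2117 → turn +1·90°
n=1: pose=(7,-1,W); sL=9/16, sR=45/26; mL=243/208, mR=297/208; mL+mR=135/52 → advance +1; mR−mL=27/104 → turn +1·90°
n=2: pose=(6,-1,S); sL=18/37, sR=18/25; mL=216/925, mR=783/925; mL+mR=27/25 → advance +1; mR−mL=567/925 → turn +1·90°
n=3: pose=(6,-2,E); sL=45/49, sR=45/109; mL=-2700/5341, mR=12015/10682; mL+mR=135/218 → advance +1; mR−mL=17415/10682 → turn +1·90°
n=4: pose=(7,-2,N); sL=90/73, sR=18/29; mL=-1296/2117, mR=3267/2117; mL+mR=27/29 → advance +1; mR−mL=4563/2117 → turn +1·90°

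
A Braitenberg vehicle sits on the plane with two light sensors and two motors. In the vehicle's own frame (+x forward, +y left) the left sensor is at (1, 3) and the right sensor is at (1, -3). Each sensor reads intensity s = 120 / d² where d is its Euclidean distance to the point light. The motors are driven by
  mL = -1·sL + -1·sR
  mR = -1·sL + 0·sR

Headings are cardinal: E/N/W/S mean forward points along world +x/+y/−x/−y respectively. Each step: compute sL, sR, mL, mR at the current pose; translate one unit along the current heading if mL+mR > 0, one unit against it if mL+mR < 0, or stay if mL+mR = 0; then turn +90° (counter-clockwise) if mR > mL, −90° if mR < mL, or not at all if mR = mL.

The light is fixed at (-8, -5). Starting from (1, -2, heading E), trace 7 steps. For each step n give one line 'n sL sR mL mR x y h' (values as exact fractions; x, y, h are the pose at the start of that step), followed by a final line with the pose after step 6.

0 15/17 6/5 -177/85 -15/17 1 -2 E
1 120/41 120/137 -21360/5617 -120/41 0 -2 N
2 12/5 60/37 -744/185 -12/5 0 -3 W
3 24/29 120/37 -4368/1073 -24/29 1 -3 S
4 15/17 6/5 -177/85 -15/17 1 -2 E
5 120/41 120/137 -21360/5617 -120/41 0 -2 N
6 12/5 60/37 -744/185 -12/5 0 -3 W
final 1 -3 S

n=0: pose=(1,-2,E); sL=15/17, sR=6/5; mL=-177/85, mR=-15/17; mL+mR=-252/85 → advance -1; mR−mL=6/5 → turn +1·90°
n=1: pose=(0,-2,N); sL=120/41, sR=120/137; mL=-21360/5617, mR=-120/41; mL+mR=-37800/5617 → advance -1; mR−mL=120/137 → turn +1·90°
n=2: pose=(0,-3,W); sL=12/5, sR=60/37; mL=-744/185, mR=-12/5; mL+mR=-1188/185 → advance -1; mR−mL=60/37 → turn +1·90°
n=3: pose=(1,-3,S); sL=24/29, sR=120/37; mL=-4368/1073, mR=-24/29; mL+mR=-5256/1073 → advance -1; mR−mL=120/37 → turn +1·90°
n=4: pose=(1,-2,E); sL=15/17, sR=6/5; mL=-177/85, mR=-15/17; mL+mR=-252/85 → advance -1; mR−mL=6/5 → turn +1·90°
n=5: pose=(0,-2,N); sL=120/41, sR=120/137; mL=-21360/5617, mR=-120/41; mL+mR=-37800/5617 → advance -1; mR−mL=120/137 → turn +1·90°
n=6: pose=(0,-3,W); sL=12/5, sR=60/37; mL=-744/185, mR=-12/5; mL+mR=-1188/185 → advance -1; mR−mL=60/37 → turn +1·90°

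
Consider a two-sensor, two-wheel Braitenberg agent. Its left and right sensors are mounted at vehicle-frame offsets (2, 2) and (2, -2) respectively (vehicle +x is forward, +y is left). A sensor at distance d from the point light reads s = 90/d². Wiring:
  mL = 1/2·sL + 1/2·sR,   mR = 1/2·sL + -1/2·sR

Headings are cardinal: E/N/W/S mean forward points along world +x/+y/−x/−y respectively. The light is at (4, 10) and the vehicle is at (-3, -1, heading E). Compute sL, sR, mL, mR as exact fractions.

45/53 45/97 3375/5141 990/5141

left sensor world pos  = (-1, 1); dL² = 106
right sensor world pos = (-1, -3); dR² = 194
sL = 90/106 = 45/53
sR = 90/194 = 45/97
mL = 1/2·sL + 1/2·sR = 3375/5141
mR = 1/2·sL + -1/2·sR = 990/5141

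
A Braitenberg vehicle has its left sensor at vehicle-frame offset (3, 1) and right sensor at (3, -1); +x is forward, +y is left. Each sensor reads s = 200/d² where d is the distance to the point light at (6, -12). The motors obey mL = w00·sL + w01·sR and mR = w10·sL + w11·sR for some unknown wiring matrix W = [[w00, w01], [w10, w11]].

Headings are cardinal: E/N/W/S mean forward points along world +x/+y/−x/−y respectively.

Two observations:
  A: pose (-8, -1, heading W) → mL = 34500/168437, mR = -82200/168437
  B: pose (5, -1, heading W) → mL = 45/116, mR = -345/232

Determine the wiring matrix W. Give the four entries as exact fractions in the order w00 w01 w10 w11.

-1/2 1 -1/2 -1/2

obs A: pose=(-8,-1,W) → sL=200/389, sR=200/433, mL=34500/168437, mR=-82200/168437
obs B: pose=(5,-1,W) → sL=50/29, sR=5/4, mL=45/116, mR=-345/232
sensor matrix S = [[200/389, 200/433], [50/29, 5/4]]; det S = -750750/4884673
solve [mL_A; mL_B] = S·[w00; w01] and [mR_A; mR_B] = S·[w10; w11]:
  w00 = -1/2, w01 = 1, w10 = -1/2, w11 = -1/2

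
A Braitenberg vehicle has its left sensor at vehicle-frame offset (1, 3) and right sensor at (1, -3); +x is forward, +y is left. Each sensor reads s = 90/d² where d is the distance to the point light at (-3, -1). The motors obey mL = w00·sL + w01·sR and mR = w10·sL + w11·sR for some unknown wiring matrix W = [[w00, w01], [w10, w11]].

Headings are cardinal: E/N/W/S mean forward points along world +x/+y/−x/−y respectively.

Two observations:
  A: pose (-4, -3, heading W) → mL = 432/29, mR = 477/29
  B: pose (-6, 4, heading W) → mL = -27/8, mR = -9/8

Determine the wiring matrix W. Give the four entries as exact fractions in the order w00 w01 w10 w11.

obs A: pose=(-4,-3,W) → sL=90/29, sR=18, mL=432/29, mR=477/29
obs B: pose=(-6,4,W) → sL=9/2, sR=9/8, mL=-27/8, mR=-9/8
sensor matrix S = [[90/29, 18], [9/2, 9/8]]; det S = -8991/116
solve [mL_A; mL_B] = S·[w00; w01] and [mR_A; mR_B] = S·[w10; w11]:
  w00 = -1, w01 = 1, w10 = -1/2, w11 = 1

-1 1 -1/2 1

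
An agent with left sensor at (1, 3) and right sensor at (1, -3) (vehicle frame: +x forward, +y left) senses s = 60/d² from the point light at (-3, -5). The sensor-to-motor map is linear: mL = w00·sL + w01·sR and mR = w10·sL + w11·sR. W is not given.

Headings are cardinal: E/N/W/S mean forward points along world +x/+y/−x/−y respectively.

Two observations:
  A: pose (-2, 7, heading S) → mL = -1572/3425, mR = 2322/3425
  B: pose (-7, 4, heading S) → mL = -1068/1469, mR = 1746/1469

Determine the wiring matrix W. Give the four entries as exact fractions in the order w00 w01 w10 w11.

-1/2 -1/2 1 1/2

obs A: pose=(-2,7,S) → sL=60/137, sR=12/25, mL=-1572/3425, mR=2322/3425
obs B: pose=(-7,4,S) → sL=12/13, sR=60/113, mL=-1068/1469, mR=1746/1469
sensor matrix S = [[60/137, 12/25], [12/13, 60/113]]; det S = -1059264/5031325
solve [mL_A; mL_B] = S·[w00; w01] and [mR_A; mR_B] = S·[w10; w11]:
  w00 = -1/2, w01 = -1/2, w10 = 1, w11 = 1/2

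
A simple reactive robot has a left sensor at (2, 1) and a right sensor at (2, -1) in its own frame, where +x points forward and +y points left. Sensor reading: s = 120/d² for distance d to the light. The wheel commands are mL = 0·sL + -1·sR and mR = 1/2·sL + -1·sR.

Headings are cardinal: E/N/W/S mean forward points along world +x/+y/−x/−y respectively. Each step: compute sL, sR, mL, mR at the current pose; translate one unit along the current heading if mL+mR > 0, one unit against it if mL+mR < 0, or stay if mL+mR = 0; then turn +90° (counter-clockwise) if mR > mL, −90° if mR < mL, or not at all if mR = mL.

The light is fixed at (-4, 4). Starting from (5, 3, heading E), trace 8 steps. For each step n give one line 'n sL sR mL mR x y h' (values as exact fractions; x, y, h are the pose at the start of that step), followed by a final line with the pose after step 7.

0 120/121 24/25 -24/25 -1404/3025 5 3 E
1 12/5 60/41 -60/41 -54/205 4 3 N
2 8/3 120/37 -120/37 -212/111 4 2 W
3 30/29 3/2 -3/2 -57/58 5 2 S
4 120/121 24/25 -24/25 -1404/3025 5 3 E
5 12/5 60/41 -60/41 -54/205 4 3 N
6 8/3 120/37 -120/37 -212/111 4 2 W
7 30/29 3/2 -3/2 -57/58 5 2 S
final 5 3 E

n=0: pose=(5,3,E); sL=120/121, sR=24/25; mL=-24/25, mR=-1404/3025; mL+mR=-4308/3025 → advance -1; mR−mL=60/121 → turn +1·90°
n=1: pose=(4,3,N); sL=12/5, sR=60/41; mL=-60/41, mR=-54/205; mL+mR=-354/205 → advance -1; mR−mL=6/5 → turn +1·90°
n=2: pose=(4,2,W); sL=8/3, sR=120/37; mL=-120/37, mR=-212/111; mL+mR=-572/111 → advance -1; mR−mL=4/3 → turn +1·90°
n=3: pose=(5,2,S); sL=30/29, sR=3/2; mL=-3/2, mR=-57/58; mL+mR=-72/29 → advance -1; mR−mL=15/29 → turn +1·90°
n=4: pose=(5,3,E); sL=120/121, sR=24/25; mL=-24/25, mR=-1404/3025; mL+mR=-4308/3025 → advance -1; mR−mL=60/121 → turn +1·90°
n=5: pose=(4,3,N); sL=12/5, sR=60/41; mL=-60/41, mR=-54/205; mL+mR=-354/205 → advance -1; mR−mL=6/5 → turn +1·90°
n=6: pose=(4,2,W); sL=8/3, sR=120/37; mL=-120/37, mR=-212/111; mL+mR=-572/111 → advance -1; mR−mL=4/3 → turn +1·90°
n=7: pose=(5,2,S); sL=30/29, sR=3/2; mL=-3/2, mR=-57/58; mL+mR=-72/29 → advance -1; mR−mL=15/29 → turn +1·90°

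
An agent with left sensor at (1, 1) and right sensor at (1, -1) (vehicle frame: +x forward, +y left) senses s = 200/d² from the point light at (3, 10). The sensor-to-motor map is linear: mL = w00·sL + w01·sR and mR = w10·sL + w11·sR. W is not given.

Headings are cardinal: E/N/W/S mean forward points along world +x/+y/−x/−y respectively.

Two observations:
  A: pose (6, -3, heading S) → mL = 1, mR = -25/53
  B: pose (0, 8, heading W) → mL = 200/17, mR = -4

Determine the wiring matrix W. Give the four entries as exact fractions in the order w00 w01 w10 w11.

0 1 -1/2 0

obs A: pose=(6,-3,S) → sL=50/53, sR=1, mL=1, mR=-25/53
obs B: pose=(0,8,W) → sL=8, sR=200/17, mL=200/17, mR=-4
sensor matrix S = [[50/53, 1], [8, 200/17]]; det S = 2792/901
solve [mL_A; mL_B] = S·[w00; w01] and [mR_A; mR_B] = S·[w10; w11]:
  w00 = 0, w01 = 1, w10 = -1/2, w11 = 0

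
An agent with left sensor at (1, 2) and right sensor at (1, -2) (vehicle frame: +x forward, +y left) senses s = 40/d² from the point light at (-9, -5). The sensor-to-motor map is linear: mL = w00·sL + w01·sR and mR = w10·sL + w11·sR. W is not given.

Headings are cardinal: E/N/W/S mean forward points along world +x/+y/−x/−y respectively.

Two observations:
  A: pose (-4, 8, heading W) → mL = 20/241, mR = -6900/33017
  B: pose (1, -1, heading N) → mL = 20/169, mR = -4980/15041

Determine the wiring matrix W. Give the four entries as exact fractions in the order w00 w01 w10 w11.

0 1/2 -1 1/2

obs A: pose=(-4,8,W) → sL=40/137, sR=40/241, mL=20/241, mR=-6900/33017
obs B: pose=(1,-1,N) → sL=40/89, sR=40/169, mL=20/169, mR=-4980/15041
sensor matrix S = [[40/137, 40/241], [40/89, 40/169]]; det S = -2726400/496608697
solve [mL_A; mL_B] = S·[w00; w01] and [mR_A; mR_B] = S·[w10; w11]:
  w00 = 0, w01 = 1/2, w10 = -1, w11 = 1/2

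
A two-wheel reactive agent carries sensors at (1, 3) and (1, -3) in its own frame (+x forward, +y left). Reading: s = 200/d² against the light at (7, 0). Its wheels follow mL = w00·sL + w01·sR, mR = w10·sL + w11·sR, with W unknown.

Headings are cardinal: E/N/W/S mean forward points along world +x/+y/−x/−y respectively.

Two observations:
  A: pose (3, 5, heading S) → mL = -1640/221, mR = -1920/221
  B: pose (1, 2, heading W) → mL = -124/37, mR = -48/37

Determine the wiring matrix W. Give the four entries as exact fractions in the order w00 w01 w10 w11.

-1/2 -1/2 -1 1

obs A: pose=(3,5,S) → sL=200/17, sR=40/13, mL=-1640/221, mR=-1920/221
obs B: pose=(1,2,W) → sL=4, sR=100/37, mL=-124/37, mR=-48/37
sensor matrix S = [[200/17, 40/13], [4, 100/37]]; det S = 159360/8177
solve [mL_A; mL_B] = S·[w00; w01] and [mR_A; mR_B] = S·[w10; w11]:
  w00 = -1/2, w01 = -1/2, w10 = -1, w11 = 1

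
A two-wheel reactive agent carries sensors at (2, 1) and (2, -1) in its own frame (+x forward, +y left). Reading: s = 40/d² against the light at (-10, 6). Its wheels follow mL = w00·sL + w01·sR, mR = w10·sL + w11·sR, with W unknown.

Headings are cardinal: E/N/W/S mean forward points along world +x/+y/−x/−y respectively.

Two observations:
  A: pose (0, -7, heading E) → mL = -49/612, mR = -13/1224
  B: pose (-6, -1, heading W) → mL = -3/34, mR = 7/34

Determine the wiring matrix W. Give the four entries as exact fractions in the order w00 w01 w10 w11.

obs A: pose=(0,-7,E) → sL=5/36, sR=2/17, mL=-49/612, mR=-13/1224
obs B: pose=(-6,-1,W) → sL=10/17, sR=1, mL=-3/34, mR=7/34
sensor matrix S = [[5/36, 2/17], [10/17, 1]]; det S = 725/10404
solve [mL_A; mL_B] = S·[w00; w01] and [mR_A; mR_B] = S·[w10; w11]:
  w00 = -1, w01 = 1/2, w10 = -1/2, w11 = 1/2

-1 1/2 -1/2 1/2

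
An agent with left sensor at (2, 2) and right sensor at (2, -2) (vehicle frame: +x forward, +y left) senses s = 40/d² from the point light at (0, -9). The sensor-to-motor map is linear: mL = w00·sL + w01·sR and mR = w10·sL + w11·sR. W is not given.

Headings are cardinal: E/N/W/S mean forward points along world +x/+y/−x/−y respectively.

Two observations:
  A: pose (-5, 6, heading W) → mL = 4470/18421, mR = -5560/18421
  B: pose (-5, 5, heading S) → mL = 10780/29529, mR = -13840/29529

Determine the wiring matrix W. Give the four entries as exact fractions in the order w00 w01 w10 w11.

1 1/2 -1 -1

obs A: pose=(-5,6,W) → sL=20/109, sR=20/169, mL=4470/18421, mR=-5560/18421
obs B: pose=(-5,5,S) → sL=40/153, sR=40/193, mL=10780/29529, mR=-13840/29529
sensor matrix S = [[20/109, 20/169], [40/153, 40/193]]; det S = 3856000/543953709
solve [mL_A; mL_B] = S·[w00; w01] and [mR_A; mR_B] = S·[w10; w11]:
  w00 = 1, w01 = 1/2, w10 = -1, w11 = -1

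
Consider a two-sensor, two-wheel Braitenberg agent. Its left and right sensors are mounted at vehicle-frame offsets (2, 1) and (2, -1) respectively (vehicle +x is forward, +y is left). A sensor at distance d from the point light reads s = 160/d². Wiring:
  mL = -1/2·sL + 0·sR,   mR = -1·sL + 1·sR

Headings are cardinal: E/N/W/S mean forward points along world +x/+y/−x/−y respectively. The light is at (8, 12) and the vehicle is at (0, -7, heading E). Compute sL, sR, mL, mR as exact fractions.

left sensor world pos  = (2, -6); dL² = 360
right sensor world pos = (2, -8); dR² = 436
sL = 160/360 = 4/9
sR = 160/436 = 40/109
mL = -1/2·sL + 0·sR = -2/9
mR = -1·sL + 1·sR = -76/981

4/9 40/109 -2/9 -76/981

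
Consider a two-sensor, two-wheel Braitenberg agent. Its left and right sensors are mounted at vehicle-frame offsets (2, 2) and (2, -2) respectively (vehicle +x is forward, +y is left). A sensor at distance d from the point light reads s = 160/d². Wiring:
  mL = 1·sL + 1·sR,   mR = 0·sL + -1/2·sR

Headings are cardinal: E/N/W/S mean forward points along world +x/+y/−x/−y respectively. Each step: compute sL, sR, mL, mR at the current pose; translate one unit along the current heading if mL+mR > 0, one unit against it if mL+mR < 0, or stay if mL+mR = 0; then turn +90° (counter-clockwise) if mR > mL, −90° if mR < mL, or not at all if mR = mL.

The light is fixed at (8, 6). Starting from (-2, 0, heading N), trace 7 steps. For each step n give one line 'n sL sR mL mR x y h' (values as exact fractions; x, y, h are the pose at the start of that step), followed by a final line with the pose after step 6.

n=0: pose=(-2,0,N); sL=1, sR=2; mL=3, mR=-1; mL+mR=2 → advance +1; mR−mL=-4 → turn -1·90°
n=1: pose=(-2,1,E); sL=160/73, sR=160/113; mL=29760/8249, mR=-80/113; mL+mR=23920/8249 → advance +1; mR−mL=-35600/8249 → turn -1·90°
n=2: pose=(-1,1,S); sL=80/49, sR=16/17; mL=2144/833, mR=-8/17; mL+mR=1752/833 → advance +1; mR−mL=-2536/833 → turn -1·90°
n=3: pose=(-1,0,W); sL=32/37, sR=160/137; mL=10304/5069, mR=-80/137; mL+mR=7344/5069 → advance +1; mR−mL=-13264/5069 → turn -1·90°
n=4: pose=(-2,0,N); sL=1, sR=2; mL=3, mR=-1; mL+mR=2 → advance +1; mR−mL=-4 → turn -1·90°
n=5: pose=(-2,1,E); sL=160/73, sR=160/113; mL=29760/8249, mR=-80/113; mL+mR=23920/8249 → advance +1; mR−mL=-35600/8249 → turn -1·90°
n=6: pose=(-1,1,S); sL=80/49, sR=16/17; mL=2144/833, mR=-8/17; mL+mR=1752/833 → advance +1; mR−mL=-2536/833 → turn -1·90°

0 1 2 3 -1 -2 0 N
1 160/73 160/113 29760/8249 -80/113 -2 1 E
2 80/49 16/17 2144/833 -8/17 -1 1 S
3 32/37 160/137 10304/5069 -80/137 -1 0 W
4 1 2 3 -1 -2 0 N
5 160/73 160/113 29760/8249 -80/113 -2 1 E
6 80/49 16/17 2144/833 -8/17 -1 1 S
final -1 0 W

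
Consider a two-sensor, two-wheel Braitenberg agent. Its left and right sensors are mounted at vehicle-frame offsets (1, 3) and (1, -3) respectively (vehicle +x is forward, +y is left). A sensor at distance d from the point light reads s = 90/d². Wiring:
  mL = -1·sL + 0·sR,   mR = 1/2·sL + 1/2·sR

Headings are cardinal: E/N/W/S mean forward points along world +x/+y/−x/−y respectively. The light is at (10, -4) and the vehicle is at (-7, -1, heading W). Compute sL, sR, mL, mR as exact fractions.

5/18 1/4 -5/18 19/72

left sensor world pos  = (-8, -4); dL² = 324
right sensor world pos = (-8, 2); dR² = 360
sL = 90/324 = 5/18
sR = 90/360 = 1/4
mL = -1·sL + 0·sR = -5/18
mR = 1/2·sL + 1/2·sR = 19/72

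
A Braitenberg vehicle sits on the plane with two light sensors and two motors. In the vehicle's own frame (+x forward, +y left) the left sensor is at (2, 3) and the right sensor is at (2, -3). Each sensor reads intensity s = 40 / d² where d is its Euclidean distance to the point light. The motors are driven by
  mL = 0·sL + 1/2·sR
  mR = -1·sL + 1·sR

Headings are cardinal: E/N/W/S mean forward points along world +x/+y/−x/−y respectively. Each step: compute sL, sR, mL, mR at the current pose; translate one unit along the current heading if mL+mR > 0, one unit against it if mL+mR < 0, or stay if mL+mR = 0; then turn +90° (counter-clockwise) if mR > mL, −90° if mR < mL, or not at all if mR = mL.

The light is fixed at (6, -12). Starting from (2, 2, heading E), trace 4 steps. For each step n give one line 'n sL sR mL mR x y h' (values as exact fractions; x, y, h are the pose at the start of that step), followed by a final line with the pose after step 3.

0 40/293 8/25 4/25 1344/7325 2 2 E
1 10/73 5/32 5/64 45/2336 3 2 N
2 8/65 8/29 4/29 288/1885 3 3 E
3 20/157 4/29 2/29 48/4553 4 3 N
final 4 4 E

n=0: pose=(2,2,E); sL=40/293, sR=8/25; mL=4/25, mR=1344/7325; mL+mR=2516/7325 → advance +1; mR−mL=172/7325 → turn +1·90°
n=1: pose=(3,2,N); sL=10/73, sR=5/32; mL=5/64, mR=45/2336; mL+mR=455/4672 → advance +1; mR−mL=-275/4672 → turn -1·90°
n=2: pose=(3,3,E); sL=8/65, sR=8/29; mL=4/29, mR=288/1885; mL+mR=548/1885 → advance +1; mR−mL=28/1885 → turn +1·90°
n=3: pose=(4,3,N); sL=20/157, sR=4/29; mL=2/29, mR=48/4553; mL+mR=362/4553 → advance +1; mR−mL=-266/4553 → turn -1·90°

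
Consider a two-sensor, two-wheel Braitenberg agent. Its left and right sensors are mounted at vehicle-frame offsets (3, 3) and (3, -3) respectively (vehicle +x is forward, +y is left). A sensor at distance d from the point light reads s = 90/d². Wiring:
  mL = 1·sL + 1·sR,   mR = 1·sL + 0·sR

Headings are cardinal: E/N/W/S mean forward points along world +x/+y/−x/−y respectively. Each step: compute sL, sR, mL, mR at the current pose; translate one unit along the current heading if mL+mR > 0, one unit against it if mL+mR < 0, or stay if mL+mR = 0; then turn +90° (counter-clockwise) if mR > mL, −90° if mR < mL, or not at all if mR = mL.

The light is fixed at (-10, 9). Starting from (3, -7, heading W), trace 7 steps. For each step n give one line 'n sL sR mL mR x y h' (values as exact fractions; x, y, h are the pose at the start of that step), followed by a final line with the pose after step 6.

n=0: pose=(3,-7,W); sL=90/461, sR=90/269; mL=65700/124009, mR=90/461; mL+mR=89910/124009 → advance +1; mR−mL=-90/269 → turn -1·90°
n=1: pose=(2,-7,N); sL=9/25, sR=45/197; mL=2898/4925, mR=9/25; mL+mR=4671/4925 → advance +1; mR−mL=-45/197 → turn -1·90°
n=2: pose=(2,-6,E); sL=10/41, sR=10/61; mL=1020/2501, mR=10/41; mL+mR=1630/2501 → advance +1; mR−mL=-10/61 → turn -1·90°
n=3: pose=(3,-6,S); sL=9/58, sR=45/212; mL=2259/6148, mR=9/58; mL+mR=3213/6148 → advance +1; mR−mL=-45/212 → turn -1·90°
n=4: pose=(3,-7,W); sL=90/461, sR=90/269; mL=65700/124009, mR=90/461; mL+mR=89910/124009 → advance +1; mR−mL=-90/269 → turn -1·90°
n=5: pose=(2,-7,N); sL=9/25, sR=45/197; mL=2898/4925, mR=9/25; mL+mR=4671/4925 → advance +1; mR−mL=-45/197 → turn -1·90°
n=6: pose=(2,-6,E); sL=10/41, sR=10/61; mL=1020/2501, mR=10/41; mL+mR=1630/2501 → advance +1; mR−mL=-10/61 → turn -1·90°

0 90/461 90/269 65700/124009 90/461 3 -7 W
1 9/25 45/197 2898/4925 9/25 2 -7 N
2 10/41 10/61 1020/2501 10/41 2 -6 E
3 9/58 45/212 2259/6148 9/58 3 -6 S
4 90/461 90/269 65700/124009 90/461 3 -7 W
5 9/25 45/197 2898/4925 9/25 2 -7 N
6 10/41 10/61 1020/2501 10/41 2 -6 E
final 3 -6 S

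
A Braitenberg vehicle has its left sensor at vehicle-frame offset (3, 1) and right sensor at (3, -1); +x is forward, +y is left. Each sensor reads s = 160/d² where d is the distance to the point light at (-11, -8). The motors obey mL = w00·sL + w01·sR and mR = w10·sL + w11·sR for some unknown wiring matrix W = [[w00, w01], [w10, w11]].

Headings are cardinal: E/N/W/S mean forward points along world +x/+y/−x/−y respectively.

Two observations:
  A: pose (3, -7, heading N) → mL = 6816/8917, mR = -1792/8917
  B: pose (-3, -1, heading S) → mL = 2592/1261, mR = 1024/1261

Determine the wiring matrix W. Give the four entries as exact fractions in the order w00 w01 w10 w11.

1/2 1/2 -1 1

obs A: pose=(3,-7,N) → sL=32/37, sR=160/241, mL=6816/8917, mR=-1792/8917
obs B: pose=(-3,-1,S) → sL=160/97, sR=32/13, mL=2592/1261, mR=1024/1261
sensor matrix S = [[32/37, 160/241], [160/97, 32/13]]; det S = 11624448/11244337
solve [mL_A; mL_B] = S·[w00; w01] and [mR_A; mR_B] = S·[w10; w11]:
  w00 = 1/2, w01 = 1/2, w10 = -1, w11 = 1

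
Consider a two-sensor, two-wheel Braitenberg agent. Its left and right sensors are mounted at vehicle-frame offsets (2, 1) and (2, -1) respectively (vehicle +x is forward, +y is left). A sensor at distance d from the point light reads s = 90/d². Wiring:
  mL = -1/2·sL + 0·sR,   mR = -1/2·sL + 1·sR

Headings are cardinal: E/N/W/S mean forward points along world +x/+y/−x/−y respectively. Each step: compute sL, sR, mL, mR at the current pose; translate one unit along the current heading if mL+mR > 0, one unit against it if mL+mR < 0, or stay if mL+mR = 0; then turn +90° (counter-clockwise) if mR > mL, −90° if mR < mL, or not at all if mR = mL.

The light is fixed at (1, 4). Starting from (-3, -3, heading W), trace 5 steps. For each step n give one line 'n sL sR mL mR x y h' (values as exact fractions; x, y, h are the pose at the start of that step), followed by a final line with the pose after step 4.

0 9/10 5/4 -9/20 4/5 -3 -3 W
1 90/97 10/13 -45/97 385/1261 -4 -3 S
2 45/17 45/29 -45/34 225/986 -4 -2 E
3 18/13 90/41 -9/13 801/533 -5 -2 N
4 9/10 9/8 -9/20 27/40 -5 -1 W
final -6 -1 S

n=0: pose=(-3,-3,W); sL=9/10, sR=5/4; mL=-9/20, mR=4/5; mL+mR=7/20 → advance +1; mR−mL=5/4 → turn +1·90°
n=1: pose=(-4,-3,S); sL=90/97, sR=10/13; mL=-45/97, mR=385/1261; mL+mR=-200/1261 → advance -1; mR−mL=10/13 → turn +1·90°
n=2: pose=(-4,-2,E); sL=45/17, sR=45/29; mL=-45/34, mR=225/986; mL+mR=-540/493 → advance -1; mR−mL=45/29 → turn +1·90°
n=3: pose=(-5,-2,N); sL=18/13, sR=90/41; mL=-9/13, mR=801/533; mL+mR=432/533 → advance +1; mR−mL=90/41 → turn +1·90°
n=4: pose=(-5,-1,W); sL=9/10, sR=9/8; mL=-9/20, mR=27/40; mL+mR=9/40 → advance +1; mR−mL=9/8 → turn +1·90°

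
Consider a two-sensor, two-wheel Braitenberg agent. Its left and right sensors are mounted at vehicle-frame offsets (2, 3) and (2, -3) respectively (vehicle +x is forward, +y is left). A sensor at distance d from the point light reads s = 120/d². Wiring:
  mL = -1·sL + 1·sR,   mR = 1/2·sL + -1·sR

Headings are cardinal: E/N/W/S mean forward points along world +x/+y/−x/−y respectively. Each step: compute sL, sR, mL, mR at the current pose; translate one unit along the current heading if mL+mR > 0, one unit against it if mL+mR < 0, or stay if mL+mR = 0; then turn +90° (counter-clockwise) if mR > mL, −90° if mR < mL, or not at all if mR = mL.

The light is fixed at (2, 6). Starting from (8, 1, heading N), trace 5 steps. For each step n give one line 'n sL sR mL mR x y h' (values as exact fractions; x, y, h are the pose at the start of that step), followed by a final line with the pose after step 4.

n=0: pose=(8,1,N); sL=20/3, sR=4/3; mL=-16/3, mR=2; mL+mR=-10/3 → advance -1; mR−mL=22/3 → turn +1·90°
n=1: pose=(8,0,W); sL=120/97, sR=24/5; mL=1728/485, mR=-2028/485; mL+mR=-60/97 → advance -1; mR−mL=-3756/485 → turn -1·90°
n=2: pose=(9,0,N); sL=15/4, sR=30/29; mL=-315/116, mR=195/232; mL+mR=-15/8 → advance -1; mR−mL=825/232 → turn +1·90°
n=3: pose=(9,-1,W); sL=24/25, sR=120/41; mL=2016/1025, mR=-2508/1025; mL+mR=-12/25 → advance -1; mR−mL=-4524/1025 → turn -1·90°
n=4: pose=(10,-1,N); sL=12/5, sR=60/73; mL=-576/365, mR=138/365; mL+mR=-6/5 → advance -1; mR−mL=714/365 → turn +1·90°

0 20/3 4/3 -16/3 2 8 1 N
1 120/97 24/5 1728/485 -2028/485 8 0 W
2 15/4 30/29 -315/116 195/232 9 0 N
3 24/25 120/41 2016/1025 -2508/1025 9 -1 W
4 12/5 60/73 -576/365 138/365 10 -1 N
final 10 -2 W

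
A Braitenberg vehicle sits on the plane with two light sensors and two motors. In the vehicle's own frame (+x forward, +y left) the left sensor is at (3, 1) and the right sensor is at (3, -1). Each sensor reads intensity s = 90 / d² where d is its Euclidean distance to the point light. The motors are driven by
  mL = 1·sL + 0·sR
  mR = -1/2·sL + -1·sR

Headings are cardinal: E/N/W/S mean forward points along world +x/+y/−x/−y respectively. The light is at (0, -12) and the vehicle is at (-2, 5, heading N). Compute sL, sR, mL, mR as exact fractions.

left sensor world pos  = (-3, 8); dL² = 409
right sensor world pos = (-1, 8); dR² = 401
sL = 90/409 = 90/409
sR = 90/401 = 90/401
mL = 1·sL + 0·sR = 90/409
mR = -1/2·sL + -1·sR = -54855/164009

90/409 90/401 90/409 -54855/164009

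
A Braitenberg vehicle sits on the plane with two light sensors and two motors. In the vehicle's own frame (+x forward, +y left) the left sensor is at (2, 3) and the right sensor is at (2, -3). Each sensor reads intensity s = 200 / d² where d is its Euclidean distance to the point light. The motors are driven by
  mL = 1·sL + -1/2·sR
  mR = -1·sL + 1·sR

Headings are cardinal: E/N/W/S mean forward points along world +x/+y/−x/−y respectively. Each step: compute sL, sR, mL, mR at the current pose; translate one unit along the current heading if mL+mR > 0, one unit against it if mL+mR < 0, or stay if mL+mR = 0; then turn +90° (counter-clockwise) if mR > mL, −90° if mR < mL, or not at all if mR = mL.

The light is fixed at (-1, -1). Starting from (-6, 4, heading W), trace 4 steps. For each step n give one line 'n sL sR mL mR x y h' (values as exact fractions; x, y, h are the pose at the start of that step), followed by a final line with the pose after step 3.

n=0: pose=(-6,4,W); sL=200/53, sR=200/113; mL=17300/5989, mR=-12000/5989; mL+mR=100/113 → advance +1; mR−mL=-29300/5989 → turn -1·90°
n=1: pose=(-7,4,N); sL=20/13, sR=100/29; mL=-70/377, mR=720/377; mL+mR=50/29 → advance +1; mR−mL=790/377 → turn +1·90°
n=2: pose=(-7,5,W); sL=200/73, sR=40/29; mL=4340/2117, mR=-2880/2117; mL+mR=20/29 → advance +1; mR−mL=-7220/2117 → turn -1·90°
n=3: pose=(-8,5,N); sL=50/41, sR=5/2; mL=-5/164, mR=105/82; mL+mR=5/4 → advance +1; mR−mL=215/164 → turn +1·90°

0 200/53 200/113 17300/5989 -12000/5989 -6 4 W
1 20/13 100/29 -70/377 720/377 -7 4 N
2 200/73 40/29 4340/2117 -2880/2117 -7 5 W
3 50/41 5/2 -5/164 105/82 -8 5 N
final -8 6 W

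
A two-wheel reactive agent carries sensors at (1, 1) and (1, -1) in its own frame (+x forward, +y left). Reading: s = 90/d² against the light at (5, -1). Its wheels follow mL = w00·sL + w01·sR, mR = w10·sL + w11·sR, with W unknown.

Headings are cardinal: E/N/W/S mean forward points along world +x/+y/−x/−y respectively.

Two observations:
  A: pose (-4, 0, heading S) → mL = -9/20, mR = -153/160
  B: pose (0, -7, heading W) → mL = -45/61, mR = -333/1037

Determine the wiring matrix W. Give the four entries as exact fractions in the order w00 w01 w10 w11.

0 -1/2 -1 1/2

obs A: pose=(-4,0,S) → sL=45/32, sR=9/10, mL=-9/20, mR=-153/160
obs B: pose=(0,-7,W) → sL=18/17, sR=90/61, mL=-45/61, mR=-333/1037
sensor matrix S = [[45/32, 9/10], [18/17, 90/61]]; det S = 93069/82960
solve [mL_A; mL_B] = S·[w00; w01] and [mR_A; mR_B] = S·[w10; w11]:
  w00 = 0, w01 = -1/2, w10 = -1, w11 = 1/2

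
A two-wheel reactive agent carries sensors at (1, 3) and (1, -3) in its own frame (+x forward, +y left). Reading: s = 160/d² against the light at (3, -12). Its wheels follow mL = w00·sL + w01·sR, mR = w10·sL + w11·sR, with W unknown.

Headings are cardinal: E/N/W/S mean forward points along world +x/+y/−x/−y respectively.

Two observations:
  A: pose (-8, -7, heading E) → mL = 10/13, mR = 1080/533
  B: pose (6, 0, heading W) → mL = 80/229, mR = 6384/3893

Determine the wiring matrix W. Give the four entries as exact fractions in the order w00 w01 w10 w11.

obs A: pose=(-8,-7,E) → sL=40/41, sR=20/13, mL=10/13, mR=1080/533
obs B: pose=(6,0,W) → sL=32/17, sR=160/229, mL=80/229, mR=6384/3893
sensor matrix S = [[40/41, 20/13], [32/17, 160/229]]; det S = -4594560/2074969
solve [mL_A; mL_B] = S·[w00; w01] and [mR_A; mR_B] = S·[w10; w11]:
  w00 = 0, w01 = 1/2, w10 = 1/2, w11 = 1

0 1/2 1/2 1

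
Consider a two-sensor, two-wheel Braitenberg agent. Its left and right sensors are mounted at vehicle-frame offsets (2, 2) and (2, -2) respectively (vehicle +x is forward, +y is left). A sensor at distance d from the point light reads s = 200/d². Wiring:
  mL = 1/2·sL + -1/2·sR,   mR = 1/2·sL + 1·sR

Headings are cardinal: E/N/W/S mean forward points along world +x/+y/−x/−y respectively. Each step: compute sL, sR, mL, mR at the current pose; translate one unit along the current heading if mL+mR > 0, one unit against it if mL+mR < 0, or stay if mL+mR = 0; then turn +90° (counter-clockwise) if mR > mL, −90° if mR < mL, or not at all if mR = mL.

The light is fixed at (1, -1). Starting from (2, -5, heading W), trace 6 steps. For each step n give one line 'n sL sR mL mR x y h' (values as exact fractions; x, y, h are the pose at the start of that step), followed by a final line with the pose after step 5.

n=0: pose=(2,-5,W); sL=200/37, sR=40; mL=-640/37, mR=1580/37; mL+mR=940/37 → advance +1; mR−mL=60 → turn +1·90°
n=1: pose=(1,-5,S); sL=5, sR=5; mL=0, mR=15/2; mL+mR=15/2 → advance +1; mR−mL=15/2 → turn +1·90°
n=2: pose=(1,-6,E); sL=200/13, sR=200/53; mL=4000/689, mR=7900/689; mL+mR=11900/689 → advance +1; mR−mL=300/53 → turn +1·90°
n=3: pose=(2,-6,N); sL=20, sR=100/9; mL=40/9, mR=190/9; mL+mR=230/9 → advance +1; mR−mL=50/3 → turn +1·90°
n=4: pose=(2,-5,W); sL=200/37, sR=40; mL=-640/37, mR=1580/37; mL+mR=940/37 → advance +1; mR−mL=60 → turn +1·90°
n=5: pose=(1,-5,S); sL=5, sR=5; mL=0, mR=15/2; mL+mR=15/2 → advance +1; mR−mL=15/2 → turn +1·90°

0 200/37 40 -640/37 1580/37 2 -5 W
1 5 5 0 15/2 1 -5 S
2 200/13 200/53 4000/689 7900/689 1 -6 E
3 20 100/9 40/9 190/9 2 -6 N
4 200/37 40 -640/37 1580/37 2 -5 W
5 5 5 0 15/2 1 -5 S
final 1 -6 E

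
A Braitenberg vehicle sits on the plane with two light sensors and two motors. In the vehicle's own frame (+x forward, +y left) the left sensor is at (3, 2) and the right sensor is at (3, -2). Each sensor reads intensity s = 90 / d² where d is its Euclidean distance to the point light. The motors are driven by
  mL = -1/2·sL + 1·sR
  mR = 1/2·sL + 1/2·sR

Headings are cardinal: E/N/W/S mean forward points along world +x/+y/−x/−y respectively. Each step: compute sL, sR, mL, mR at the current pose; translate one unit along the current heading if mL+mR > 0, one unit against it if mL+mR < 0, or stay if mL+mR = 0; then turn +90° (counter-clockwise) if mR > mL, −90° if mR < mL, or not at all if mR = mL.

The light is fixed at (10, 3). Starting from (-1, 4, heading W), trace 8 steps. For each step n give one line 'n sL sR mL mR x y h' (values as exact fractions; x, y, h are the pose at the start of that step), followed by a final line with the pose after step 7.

0 90/197 18/41 1701/8077 3618/8077 -1 4 W
1 45/52 9/20 9/520 171/260 -2 4 S
2 18/17 18/17 9/17 18/17 -2 3 E
3 45/89 1 133/178 67/89 -1 3 N
4 90/197 18/41 1701/8077 3618/8077 -1 4 W
5 45/52 9/20 9/520 171/260 -2 4 S
6 18/17 18/17 9/17 18/17 -2 3 E
7 45/89 1 133/178 67/89 -1 3 N
final -1 4 W

n=0: pose=(-1,4,W); sL=90/197, sR=18/41; mL=1701/8077, mR=3618/8077; mL+mR=27/41 → advance +1; mR−mL=1917/8077 → turn +1·90°
n=1: pose=(-2,4,S); sL=45/52, sR=9/20; mL=9/520, mR=171/260; mL+mR=27/40 → advance +1; mR−mL=333/520 → turn +1·90°
n=2: pose=(-2,3,E); sL=18/17, sR=18/17; mL=9/17, mR=18/17; mL+mR=27/17 → advance +1; mR−mL=9/17 → turn +1·90°
n=3: pose=(-1,3,N); sL=45/89, sR=1; mL=133/178, mR=67/89; mL+mR=3/2 → advance +1; mR−mL=1/178 → turn +1·90°
n=4: pose=(-1,4,W); sL=90/197, sR=18/41; mL=1701/8077, mR=3618/8077; mL+mR=27/41 → advance +1; mR−mL=1917/8077 → turn +1·90°
n=5: pose=(-2,4,S); sL=45/52, sR=9/20; mL=9/520, mR=171/260; mL+mR=27/40 → advance +1; mR−mL=333/520 → turn +1·90°
n=6: pose=(-2,3,E); sL=18/17, sR=18/17; mL=9/17, mR=18/17; mL+mR=27/17 → advance +1; mR−mL=9/17 → turn +1·90°
n=7: pose=(-1,3,N); sL=45/89, sR=1; mL=133/178, mR=67/89; mL+mR=3/2 → advance +1; mR−mL=1/178 → turn +1·90°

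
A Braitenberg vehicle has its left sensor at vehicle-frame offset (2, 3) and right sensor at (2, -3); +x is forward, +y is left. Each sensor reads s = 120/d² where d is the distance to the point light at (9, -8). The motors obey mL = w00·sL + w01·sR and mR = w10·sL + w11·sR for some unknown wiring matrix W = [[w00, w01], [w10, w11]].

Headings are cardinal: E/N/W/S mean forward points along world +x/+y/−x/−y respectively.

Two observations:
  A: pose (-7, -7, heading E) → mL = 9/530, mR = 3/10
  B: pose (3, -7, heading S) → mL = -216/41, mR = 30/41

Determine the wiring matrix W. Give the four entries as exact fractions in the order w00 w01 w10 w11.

obs A: pose=(-7,-7,E) → sL=30/53, sR=3/5, mL=9/530, mR=3/10
obs B: pose=(3,-7,S) → sL=12, sR=60/41, mL=-216/41, mR=30/41
sensor matrix S = [[30/53, 3/5], [12, 60/41]]; det S = -69228/10865
solve [mL_A; mL_B] = S·[w00; w01] and [mR_A; mR_B] = S·[w10; w11]:
  w00 = -1/2, w01 = 1/2, w10 = 0, w11 = 1/2

-1/2 1/2 0 1/2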